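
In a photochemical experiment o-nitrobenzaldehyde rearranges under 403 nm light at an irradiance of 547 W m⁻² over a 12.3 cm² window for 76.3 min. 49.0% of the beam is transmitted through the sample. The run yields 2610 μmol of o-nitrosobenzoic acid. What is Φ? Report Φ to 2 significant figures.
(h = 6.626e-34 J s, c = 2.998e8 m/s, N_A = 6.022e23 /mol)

Φ = 0.49

Product: 2610 μmol = 0.00261 mol.
Photon energy at 403 nm: hc/λ = (6.626e-34)(2.998e8)/(403e-9) = 4.929e-19 J.
Energy delivered: (547 W m⁻²)(12.3e-4 m²)(4578 s) = 3080 J.
Photons incident: 3080 / 4.929e-19 = 6.249e21, i.e. 6.249e21/6.022e23 = 0.01038 mol.
Fraction absorbed: 1 − 49.0/100 = 0.5100.
Photons absorbed: 0.5100 × 0.01038 = 0.005294 mol.
Φ = 0.00261 mol / 0.005294 mol photons = 0.49.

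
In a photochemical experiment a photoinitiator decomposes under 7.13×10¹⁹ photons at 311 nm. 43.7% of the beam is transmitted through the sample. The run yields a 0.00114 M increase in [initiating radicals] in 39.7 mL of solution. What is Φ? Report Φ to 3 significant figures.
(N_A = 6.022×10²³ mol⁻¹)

Φ = 0.679

Product: (0.00114 M)(0.0397 L) = 4.526×10⁻⁵ mol.
Moles of photons: 7.13×10¹⁹ / 6.022×10²³ = 1.184×10⁻⁴ mol.
Fraction absorbed: 1 − 43.7/100 = 0.5630.
Photons absorbed: 0.5630 × 1.184×10⁻⁴ = 6.666×10⁻⁵ mol.
Φ = 4.526×10⁻⁵ mol / 6.666×10⁻⁵ mol photons = 0.679.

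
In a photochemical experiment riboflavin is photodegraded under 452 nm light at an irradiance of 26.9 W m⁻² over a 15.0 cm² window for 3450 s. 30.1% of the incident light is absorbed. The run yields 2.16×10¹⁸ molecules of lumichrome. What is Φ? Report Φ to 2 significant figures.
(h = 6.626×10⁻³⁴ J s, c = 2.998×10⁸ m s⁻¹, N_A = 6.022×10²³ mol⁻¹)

Φ = 0.023

Product: 2.16×10¹⁸ / 6.022×10²³ = 3.587×10⁻⁶ mol.
Photon energy at 452 nm: hc/λ = (6.626×10⁻³⁴)(2.998×10⁸)/(452×10⁻⁹) = 4.395×10⁻¹⁹ J.
Energy delivered: (26.9 W m⁻²)(15.0×10⁻⁴ m²)(3450 s) = 139.2 J.
Photons incident: 139.2 / 4.395×10⁻¹⁹ = 3.167×10²⁰, i.e. 3.167×10²⁰/6.022×10²³ = 5.259×10⁻⁴ mol.
Photons absorbed: 0.301 × 5.259×10⁻⁴ = 1.583×10⁻⁴ mol.
Φ = 3.587×10⁻⁶ mol / 1.583×10⁻⁴ mol photons = 0.023.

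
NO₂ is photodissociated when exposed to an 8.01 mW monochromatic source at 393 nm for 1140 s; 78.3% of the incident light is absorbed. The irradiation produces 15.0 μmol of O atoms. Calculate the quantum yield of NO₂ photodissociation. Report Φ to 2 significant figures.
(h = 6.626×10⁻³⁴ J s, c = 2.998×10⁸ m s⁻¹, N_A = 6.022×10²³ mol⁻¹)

Φ = 0.64

Product: 15.0 μmol = 1.50×10⁻⁵ mol.
Photon energy at 393 nm: hc/λ = (6.626×10⁻³⁴)(2.998×10⁸)/(393×10⁻⁹) = 5.055×10⁻¹⁹ J.
Energy delivered: (8.01 mW)(1140 s) = 9.131 J.
Photons incident: 9.131 / 5.055×10⁻¹⁹ = 1.806×10¹⁹, i.e. 1.806×10¹⁹/6.022×10²³ = 2.999×10⁻⁵ mol.
Photons absorbed: 0.783 × 2.999×10⁻⁵ = 2.348×10⁻⁵ mol.
Φ = 1.50×10⁻⁵ mol / 2.348×10⁻⁵ mol photons = 0.64.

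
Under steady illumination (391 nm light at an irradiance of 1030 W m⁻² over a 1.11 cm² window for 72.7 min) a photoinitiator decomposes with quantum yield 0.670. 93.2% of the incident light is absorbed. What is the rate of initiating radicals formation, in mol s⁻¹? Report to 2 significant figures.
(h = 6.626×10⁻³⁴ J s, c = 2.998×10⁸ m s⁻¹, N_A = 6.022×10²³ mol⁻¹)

2.3×10⁻⁷ mol s⁻¹

Photon energy at 391 nm: hc/λ = (6.626×10⁻³⁴)(2.998×10⁸)/(391×10⁻⁹) = 5.080×10⁻¹⁹ J.
Energy delivered: (1030 W m⁻²)(1.11×10⁻⁴ m²)(4362 s) = 498.7 J.
Photons incident: 498.7 / 5.080×10⁻¹⁹ = 9.817×10²⁰, i.e. 9.817×10²⁰/6.022×10²³ = 0.001630 mol.
Photons absorbed: 0.932 × 0.001630 = 0.001519 mol.
Product formed: 0.670 × 0.001519 = 0.001018 mol.
Rate: 0.001018 / 4362 s = 2.3×10⁻⁷ mol s⁻¹.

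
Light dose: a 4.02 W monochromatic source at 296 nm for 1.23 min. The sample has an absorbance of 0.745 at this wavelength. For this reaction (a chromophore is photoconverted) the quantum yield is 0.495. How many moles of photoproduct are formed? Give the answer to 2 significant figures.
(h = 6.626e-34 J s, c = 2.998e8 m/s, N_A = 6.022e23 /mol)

Photon energy at 296 nm: hc/λ = (6.626e-34)(2.998e8)/(296e-9) = 6.711e-19 J.
Energy delivered: (4.02 W)(73.8 s) = 296.7 J.
Photons incident: 296.7 / 6.711e-19 = 4.421e20, i.e. 4.421e20/6.022e23 = 7.341e-4 mol.
Fraction absorbed: 1 − 10^(−0.745) = 0.8201.
Photons absorbed: 0.8201 × 7.341e-4 = 6.020e-4 mol.
Product: Φ × n_abs = 0.495 × 6.020e-4 = 2.980e-4 mol.

3.0e-4 mol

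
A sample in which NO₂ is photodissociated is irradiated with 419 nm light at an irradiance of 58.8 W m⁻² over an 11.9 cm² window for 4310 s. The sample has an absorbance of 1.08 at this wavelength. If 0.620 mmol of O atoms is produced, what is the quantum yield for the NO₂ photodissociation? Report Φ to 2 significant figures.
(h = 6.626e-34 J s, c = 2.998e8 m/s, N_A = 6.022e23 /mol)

Product: 0.620 mmol = 6.20e-4 mol.
Photon energy at 419 nm: hc/λ = (6.626e-34)(2.998e8)/(419e-9) = 4.741e-19 J.
Energy delivered: (58.8 W m⁻²)(11.9e-4 m²)(4310 s) = 301.6 J.
Photons incident: 301.6 / 4.741e-19 = 6.362e20, i.e. 6.362e20/6.022e23 = 0.001056 mol.
Fraction absorbed: 1 − 10^(−1.08) = 0.9168.
Photons absorbed: 0.9168 × 0.001056 = 9.681e-4 mol.
Φ = 6.20e-4 mol / 9.681e-4 mol photons = 0.64.

Φ = 0.64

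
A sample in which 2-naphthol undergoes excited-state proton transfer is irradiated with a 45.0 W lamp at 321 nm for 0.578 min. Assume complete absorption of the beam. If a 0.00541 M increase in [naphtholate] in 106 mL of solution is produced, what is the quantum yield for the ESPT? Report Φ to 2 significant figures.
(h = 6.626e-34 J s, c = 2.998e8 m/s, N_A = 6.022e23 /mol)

Φ = 0.14

Product: (0.00541 M)(0.106 L) = 5.735e-4 mol.
Photon energy at 321 nm: hc/λ = (6.626e-34)(2.998e8)/(321e-9) = 6.188e-19 J.
Energy delivered: (45.0 W)(34.68 s) = 1561 J.
Photons incident: 1561 / 6.188e-19 = 2.523e21, i.e. 2.523e21/6.022e23 = 0.004190 mol.
Φ = 5.735e-4 mol / 0.004190 mol photons = 0.14.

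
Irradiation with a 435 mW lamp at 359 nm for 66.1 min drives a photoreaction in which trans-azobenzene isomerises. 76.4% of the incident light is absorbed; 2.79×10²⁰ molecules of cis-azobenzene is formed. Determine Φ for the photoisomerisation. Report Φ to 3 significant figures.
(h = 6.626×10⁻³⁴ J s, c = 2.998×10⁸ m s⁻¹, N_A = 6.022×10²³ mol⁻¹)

Φ = 0.117

Product: 2.79×10²⁰ / 6.022×10²³ = 4.633×10⁻⁴ mol.
Photon energy at 359 nm: hc/λ = (6.626×10⁻³⁴)(2.998×10⁸)/(359×10⁻⁹) = 5.533×10⁻¹⁹ J.
Energy delivered: (435 mW)(3966 s) = 1725 J.
Photons incident: 1725 / 5.533×10⁻¹⁹ = 3.118×10²¹, i.e. 3.118×10²¹/6.022×10²³ = 0.005178 mol.
Photons absorbed: 0.764 × 0.005178 = 0.003956 mol.
Φ = 4.633×10⁻⁴ mol / 0.003956 mol photons = 0.117.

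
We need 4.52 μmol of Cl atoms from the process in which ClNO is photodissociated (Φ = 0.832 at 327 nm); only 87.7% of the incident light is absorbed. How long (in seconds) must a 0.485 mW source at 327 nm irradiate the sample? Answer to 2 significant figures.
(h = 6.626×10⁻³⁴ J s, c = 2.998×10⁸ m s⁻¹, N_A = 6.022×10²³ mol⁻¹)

Product: 4.52 μmol = 4.52×10⁻⁶ mol.
Photons that must be absorbed: 4.52×10⁻⁶ / 0.832 = 5.433×10⁻⁶ mol.
Incident photons needed: 5.433×10⁻⁶ / 0.877 = 6.195×10⁻⁶ mol.
Photon energy: hc/λ = 6.075×10⁻¹⁹ J; per mole, 3.658×10⁵ J mol⁻¹.
Energy required: 6.195×10⁻⁶ × 3.658×10⁵ = 2.266 J.
Time: 2.266 J / 0.000485 W = 4700 s.

t ≈ 4700 s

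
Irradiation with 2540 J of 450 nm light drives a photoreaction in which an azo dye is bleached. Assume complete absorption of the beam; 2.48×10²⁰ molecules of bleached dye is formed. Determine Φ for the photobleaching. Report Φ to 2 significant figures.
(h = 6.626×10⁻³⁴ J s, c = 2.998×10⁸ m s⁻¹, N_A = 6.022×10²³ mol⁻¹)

Φ = 0.043

Product: 2.48×10²⁰ / 6.022×10²³ = 4.118×10⁻⁴ mol.
Photon energy at 450 nm: hc/λ = (6.626×10⁻³⁴)(2.998×10⁸)/(450×10⁻⁹) = 4.414×10⁻¹⁹ J.
Photons incident: 2540 / 4.414×10⁻¹⁹ = 5.754×10²¹, i.e. 5.754×10²¹/6.022×10²³ = 0.009555 mol.
Φ = 4.118×10⁻⁴ mol / 0.009555 mol photons = 0.043.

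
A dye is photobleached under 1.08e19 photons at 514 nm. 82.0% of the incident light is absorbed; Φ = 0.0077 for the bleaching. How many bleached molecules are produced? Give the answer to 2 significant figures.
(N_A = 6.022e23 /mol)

6.8e16 bleached molecules

Moles of photons: 1.08e19 / 6.022e23 = 1.793e-5 mol.
Photons absorbed: 0.820 × 1.793e-5 = 1.470e-5 mol.
Product: Φ × n_abs = 0.0077 × 1.470e-5 = 1.132e-7 mol.
As a count: 1.132e-7 × 6.022e23 = 6.8e16.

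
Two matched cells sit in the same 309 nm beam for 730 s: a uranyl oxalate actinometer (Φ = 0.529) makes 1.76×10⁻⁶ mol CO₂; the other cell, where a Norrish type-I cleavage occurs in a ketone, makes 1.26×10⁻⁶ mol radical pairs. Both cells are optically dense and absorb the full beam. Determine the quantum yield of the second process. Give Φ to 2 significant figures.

Φ = 0.38

Photons absorbed by the actinometer: 1.76×10⁻⁶ / 0.529 = 3.327×10⁻⁶ mol.
Φ(unknown) = 1.26×10⁻⁶ / 3.327×10⁻⁶ = 0.38.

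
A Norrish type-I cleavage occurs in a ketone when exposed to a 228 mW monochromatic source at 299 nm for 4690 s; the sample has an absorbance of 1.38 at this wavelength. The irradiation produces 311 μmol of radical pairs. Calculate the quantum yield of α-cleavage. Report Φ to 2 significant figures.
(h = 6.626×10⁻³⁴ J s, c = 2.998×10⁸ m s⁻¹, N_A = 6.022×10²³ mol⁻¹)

Φ = 0.12

Product: 311 μmol = 3.11×10⁻⁴ mol.
Photon energy at 299 nm: hc/λ = (6.626×10⁻³⁴)(2.998×10⁸)/(299×10⁻⁹) = 6.644×10⁻¹⁹ J.
Energy delivered: (228 mW)(4690 s) = 1069 J.
Photons incident: 1069 / 6.644×10⁻¹⁹ = 1.609×10²¹, i.e. 1.609×10²¹/6.022×10²³ = 0.002672 mol.
Fraction absorbed: 1 − 10^(−1.38) = 0.9583.
Photons absorbed: 0.9583 × 0.002672 = 0.002561 mol.
Φ = 3.11×10⁻⁴ mol / 0.002561 mol photons = 0.12.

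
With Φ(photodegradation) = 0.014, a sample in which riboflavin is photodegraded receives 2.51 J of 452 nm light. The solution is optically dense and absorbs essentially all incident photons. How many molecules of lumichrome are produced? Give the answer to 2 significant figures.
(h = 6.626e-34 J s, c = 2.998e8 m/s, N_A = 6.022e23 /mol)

8.0e16 molecules

Photon energy at 452 nm: hc/λ = (6.626e-34)(2.998e8)/(452e-9) = 4.395e-19 J.
Photons incident: 2.51 / 4.395e-19 = 5.711e18, i.e. 5.711e18/6.022e23 = 9.484e-6 mol.
Product: Φ × n_abs = 0.014 × 9.484e-6 = 1.328e-7 mol.
As a count: 1.328e-7 × 6.022e23 = 8.0e16.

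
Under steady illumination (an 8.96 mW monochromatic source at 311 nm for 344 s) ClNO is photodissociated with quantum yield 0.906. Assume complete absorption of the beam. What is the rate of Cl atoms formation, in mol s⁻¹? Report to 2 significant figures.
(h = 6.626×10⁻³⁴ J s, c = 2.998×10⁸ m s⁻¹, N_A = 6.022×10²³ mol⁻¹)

Photon energy at 311 nm: hc/λ = (6.626×10⁻³⁴)(2.998×10⁸)/(311×10⁻⁹) = 6.387×10⁻¹⁹ J.
Energy delivered: (8.96 mW)(344 s) = 3.082 J.
Photons incident: 3.082 / 6.387×10⁻¹⁹ = 4.825×10¹⁸, i.e. 4.825×10¹⁸/6.022×10²³ = 8.012×10⁻⁶ mol.
Product formed: 0.906 × 8.012×10⁻⁶ = 7.259×10⁻⁶ mol.
Rate: 7.259×10⁻⁶ / 344 s = 2.1×10⁻⁸ mol s⁻¹.

2.1×10⁻⁸ mol s⁻¹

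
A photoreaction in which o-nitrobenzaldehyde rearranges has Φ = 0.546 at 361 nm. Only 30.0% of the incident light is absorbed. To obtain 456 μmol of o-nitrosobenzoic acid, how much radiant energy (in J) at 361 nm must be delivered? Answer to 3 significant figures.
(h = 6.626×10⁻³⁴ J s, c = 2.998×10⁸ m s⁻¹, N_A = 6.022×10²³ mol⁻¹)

Product: 456 μmol = 4.56×10⁻⁴ mol.
Photons that must be absorbed: 4.56×10⁻⁴ / 0.546 = 8.352×10⁻⁴ mol.
Incident photons needed: 8.352×10⁻⁴ / 0.300 = 0.002784 mol.
Photon energy: hc/λ = 5.503×10⁻¹⁹ J; per mole, 3.314×10⁵ J mol⁻¹.
Energy required: 0.002784 × 3.314×10⁵ = 923 J.

923 J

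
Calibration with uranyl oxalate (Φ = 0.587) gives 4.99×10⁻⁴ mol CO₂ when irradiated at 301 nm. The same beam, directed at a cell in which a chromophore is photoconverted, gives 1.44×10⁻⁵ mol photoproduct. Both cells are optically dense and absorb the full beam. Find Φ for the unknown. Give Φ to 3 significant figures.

Photons absorbed by the actinometer: 4.99×10⁻⁴ / 0.587 = 8.501×10⁻⁴ mol.
Φ(unknown) = 1.44×10⁻⁵ / 8.501×10⁻⁴ = 0.0169.

Φ = 0.0169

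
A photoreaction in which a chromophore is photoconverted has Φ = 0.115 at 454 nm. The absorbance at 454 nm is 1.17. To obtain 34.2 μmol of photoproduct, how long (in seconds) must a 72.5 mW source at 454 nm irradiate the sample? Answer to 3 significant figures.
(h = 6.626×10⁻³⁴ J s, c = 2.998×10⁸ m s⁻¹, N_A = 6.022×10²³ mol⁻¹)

Product: 34.2 μmol = 3.42×10⁻⁵ mol.
Photons that must be absorbed: 3.42×10⁻⁵ / 0.115 = 2.974×10⁻⁴ mol.
Fraction absorbed: 1 − 10^(−1.17) = 0.9324.
Incident photons needed: 2.974×10⁻⁴ / 0.9324 = 3.190×10⁻⁴ mol.
Photon energy: hc/λ = 4.375×10⁻¹⁹ J; per mole, 2.635×10⁵ J mol⁻¹.
Energy required: 3.190×10⁻⁴ × 2.635×10⁵ = 84.06 J.
Time: 84.06 J / 0.0725 W = 1160 s.

t ≈ 1160 s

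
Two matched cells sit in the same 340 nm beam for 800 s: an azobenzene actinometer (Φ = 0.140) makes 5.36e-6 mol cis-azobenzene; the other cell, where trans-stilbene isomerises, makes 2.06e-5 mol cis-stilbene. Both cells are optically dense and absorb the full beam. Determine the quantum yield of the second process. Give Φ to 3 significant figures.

Φ = 0.538

Photons absorbed by the actinometer: 5.36e-6 / 0.140 = 3.829e-5 mol.
Φ(unknown) = 2.06e-5 / 3.829e-5 = 0.538.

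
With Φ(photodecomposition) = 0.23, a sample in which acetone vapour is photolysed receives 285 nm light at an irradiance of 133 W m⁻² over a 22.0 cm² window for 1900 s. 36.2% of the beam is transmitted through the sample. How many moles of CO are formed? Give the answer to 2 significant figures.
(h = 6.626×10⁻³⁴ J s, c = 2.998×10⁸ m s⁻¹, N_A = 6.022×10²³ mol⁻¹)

Photon energy at 285 nm: hc/λ = (6.626×10⁻³⁴)(2.998×10⁸)/(285×10⁻⁹) = 6.970×10⁻¹⁹ J.
Energy delivered: (133 W m⁻²)(22.0×10⁻⁴ m²)(1900 s) = 555.9 J.
Photons incident: 555.9 / 6.970×10⁻¹⁹ = 7.976×10²⁰, i.e. 7.976×10²⁰/6.022×10²³ = 0.001324 mol.
Fraction absorbed: 1 − 36.2/100 = 0.6380.
Photons absorbed: 0.6380 × 0.001324 = 8.447×10⁻⁴ mol.
Product: Φ × n_abs = 0.23 × 8.447×10⁻⁴ = 1.943×10⁻⁴ mol.

1.9×10⁻⁴ mol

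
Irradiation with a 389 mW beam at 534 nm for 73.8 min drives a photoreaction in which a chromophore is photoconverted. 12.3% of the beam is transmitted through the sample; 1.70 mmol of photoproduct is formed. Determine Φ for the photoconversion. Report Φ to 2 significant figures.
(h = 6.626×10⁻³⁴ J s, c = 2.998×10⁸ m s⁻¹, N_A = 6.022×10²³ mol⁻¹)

Product: 1.70 mmol = 0.00170 mol.
Photon energy at 534 nm: hc/λ = (6.626×10⁻³⁴)(2.998×10⁸)/(534×10⁻⁹) = 3.720×10⁻¹⁹ J.
Energy delivered: (389 mW)(4428 s) = 1722 J.
Photons incident: 1722 / 3.720×10⁻¹⁹ = 4.629×10²¹, i.e. 4.629×10²¹/6.022×10²³ = 0.007687 mol.
Fraction absorbed: 1 − 12.3/100 = 0.8770.
Photons absorbed: 0.8770 × 0.007687 = 0.006741 mol.
Φ = 0.00170 mol / 0.006741 mol photons = 0.25.

Φ = 0.25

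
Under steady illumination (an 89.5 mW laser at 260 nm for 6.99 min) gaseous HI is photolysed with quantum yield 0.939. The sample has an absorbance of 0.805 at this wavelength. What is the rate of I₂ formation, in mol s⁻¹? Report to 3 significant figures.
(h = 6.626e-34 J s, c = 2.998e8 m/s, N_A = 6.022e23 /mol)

Photon energy at 260 nm: hc/λ = (6.626e-34)(2.998e8)/(260e-9) = 7.640e-19 J.
Energy delivered: (89.5 mW)(419.4 s) = 37.54 J.
Photons incident: 37.54 / 7.640e-19 = 4.914e19, i.e. 4.914e19/6.022e23 = 8.160e-5 mol.
Fraction absorbed: 1 − 10^(−0.805) = 0.8433.
Photons absorbed: 0.8433 × 8.160e-5 = 6.881e-5 mol.
Product formed: 0.939 × 6.881e-5 = 6.461e-5 mol.
Rate: 6.461e-5 / 419.4 s = 1.54e-7 mol s⁻¹.

1.54e-7 mol s⁻¹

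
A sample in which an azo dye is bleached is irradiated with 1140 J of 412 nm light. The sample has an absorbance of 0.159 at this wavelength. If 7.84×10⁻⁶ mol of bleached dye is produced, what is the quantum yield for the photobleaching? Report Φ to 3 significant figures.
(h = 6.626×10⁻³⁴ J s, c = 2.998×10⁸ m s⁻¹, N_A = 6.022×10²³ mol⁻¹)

Φ = 0.00651

Photon energy at 412 nm: hc/λ = (6.626×10⁻³⁴)(2.998×10⁸)/(412×10⁻⁹) = 4.822×10⁻¹⁹ J.
Photons incident: 1140 / 4.822×10⁻¹⁹ = 2.364×10²¹, i.e. 2.364×10²¹/6.022×10²³ = 0.003926 mol.
Fraction absorbed: 1 − 10^(−0.159) = 0.3066.
Photons absorbed: 0.3066 × 0.003926 = 0.001204 mol.
Φ = 7.84×10⁻⁶ mol / 0.001204 mol photons = 0.00651.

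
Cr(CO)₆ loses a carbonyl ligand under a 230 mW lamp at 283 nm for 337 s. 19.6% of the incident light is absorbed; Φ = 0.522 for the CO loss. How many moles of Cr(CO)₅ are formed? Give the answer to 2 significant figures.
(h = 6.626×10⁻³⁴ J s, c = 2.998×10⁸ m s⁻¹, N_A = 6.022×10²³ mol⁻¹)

1.9×10⁻⁵ mol

Photon energy at 283 nm: hc/λ = (6.626×10⁻³⁴)(2.998×10⁸)/(283×10⁻⁹) = 7.019×10⁻¹⁹ J.
Energy delivered: (230 mW)(337 s) = 77.51 J.
Photons incident: 77.51 / 7.019×10⁻¹⁹ = 1.104×10²⁰, i.e. 1.104×10²⁰/6.022×10²³ = 1.833×10⁻⁴ mol.
Photons absorbed: 0.196 × 1.833×10⁻⁴ = 3.593×10⁻⁵ mol.
Product: Φ × n_abs = 0.522 × 3.593×10⁻⁵ = 1.876×10⁻⁵ mol.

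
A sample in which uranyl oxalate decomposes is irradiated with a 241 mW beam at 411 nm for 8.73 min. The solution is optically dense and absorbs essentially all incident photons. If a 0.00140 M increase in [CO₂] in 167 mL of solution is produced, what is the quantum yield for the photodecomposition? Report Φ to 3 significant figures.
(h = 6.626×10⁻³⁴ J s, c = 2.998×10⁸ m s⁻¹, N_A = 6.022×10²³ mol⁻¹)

Φ = 0.539

Product: (0.00140 M)(0.167 L) = 2.338×10⁻⁴ mol.
Photon energy at 411 nm: hc/λ = (6.626×10⁻³⁴)(2.998×10⁸)/(411×10⁻⁹) = 4.833×10⁻¹⁹ J.
Energy delivered: (241 mW)(523.8 s) = 126.2 J.
Photons incident: 126.2 / 4.833×10⁻¹⁹ = 2.611×10²⁰, i.e. 2.611×10²⁰/6.022×10²³ = 4.336×10⁻⁴ mol.
Φ = 2.338×10⁻⁴ mol / 4.336×10⁻⁴ mol photons = 0.539.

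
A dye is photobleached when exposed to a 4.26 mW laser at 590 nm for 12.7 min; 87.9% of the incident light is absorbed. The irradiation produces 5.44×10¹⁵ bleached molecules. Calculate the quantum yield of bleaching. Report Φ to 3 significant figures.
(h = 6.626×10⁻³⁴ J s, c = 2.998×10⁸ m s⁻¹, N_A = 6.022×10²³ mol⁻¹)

Product: 5.44×10¹⁵ / 6.022×10²³ = 9.034×10⁻⁹ mol.
Photon energy at 590 nm: hc/λ = (6.626×10⁻³⁴)(2.998×10⁸)/(590×10⁻⁹) = 3.367×10⁻¹⁹ J.
Energy delivered: (4.26 mW)(762 s) = 3.246 J.
Photons incident: 3.246 / 3.367×10⁻¹⁹ = 9.641×10¹⁸, i.e. 9.641×10¹⁸/6.022×10²³ = 1.601×10⁻⁵ mol.
Photons absorbed: 0.879 × 1.601×10⁻⁵ = 1.407×10⁻⁵ mol.
Φ = 9.034×10⁻⁹ mol / 1.407×10⁻⁵ mol photons = 6.42×10⁻⁴.

Φ = 6.42×10⁻⁴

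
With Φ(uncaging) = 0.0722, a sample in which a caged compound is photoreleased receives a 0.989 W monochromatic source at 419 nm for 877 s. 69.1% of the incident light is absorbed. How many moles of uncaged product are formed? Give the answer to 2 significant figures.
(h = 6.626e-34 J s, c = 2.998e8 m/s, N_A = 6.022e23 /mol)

1.5e-4 mol

Photon energy at 419 nm: hc/λ = (6.626e-34)(2.998e8)/(419e-9) = 4.741e-19 J.
Energy delivered: (0.989 W)(877 s) = 867.4 J.
Photons incident: 867.4 / 4.741e-19 = 1.830e21, i.e. 1.830e21/6.022e23 = 0.003039 mol.
Photons absorbed: 0.691 × 0.003039 = 0.002100 mol.
Product: Φ × n_abs = 0.0722 × 0.002100 = 1.516e-4 mol.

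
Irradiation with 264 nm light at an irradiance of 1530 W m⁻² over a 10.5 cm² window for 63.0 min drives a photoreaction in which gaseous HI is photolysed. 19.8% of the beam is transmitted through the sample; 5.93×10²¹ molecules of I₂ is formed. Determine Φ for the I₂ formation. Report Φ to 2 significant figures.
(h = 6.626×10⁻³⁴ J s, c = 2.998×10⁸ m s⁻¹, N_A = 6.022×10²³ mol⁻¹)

Product: 5.93×10²¹ / 6.022×10²³ = 0.009847 mol.
Photon energy at 264 nm: hc/λ = (6.626×10⁻³⁴)(2.998×10⁸)/(264×10⁻⁹) = 7.525×10⁻¹⁹ J.
Energy delivered: (1530 W m⁻²)(10.5×10⁻⁴ m²)(3780 s) = 6073 J.
Photons incident: 6073 / 7.525×10⁻¹⁹ = 8.070×10²¹, i.e. 8.070×10²¹/6.022×10²³ = 0.01340 mol.
Fraction absorbed: 1 − 19.8/100 = 0.8020.
Photons absorbed: 0.8020 × 0.01340 = 0.01075 mol.
Φ = 0.009847 mol / 0.01075 mol photons = 0.92.

Φ = 0.92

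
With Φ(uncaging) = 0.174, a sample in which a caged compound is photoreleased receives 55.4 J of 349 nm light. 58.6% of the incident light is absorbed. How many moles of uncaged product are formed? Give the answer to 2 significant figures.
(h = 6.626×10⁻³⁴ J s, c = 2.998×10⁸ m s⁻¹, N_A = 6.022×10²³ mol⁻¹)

Photon energy at 349 nm: hc/λ = (6.626×10⁻³⁴)(2.998×10⁸)/(349×10⁻⁹) = 5.692×10⁻¹⁹ J.
Photons incident: 55.4 / 5.692×10⁻¹⁹ = 9.733×10¹⁹, i.e. 9.733×10¹⁹/6.022×10²³ = 1.616×10⁻⁴ mol.
Photons absorbed: 0.586 × 1.616×10⁻⁴ = 9.470×10⁻⁵ mol.
Product: Φ × n_abs = 0.174 × 9.470×10⁻⁵ = 1.648×10⁻⁵ mol.

1.6×10⁻⁵ mol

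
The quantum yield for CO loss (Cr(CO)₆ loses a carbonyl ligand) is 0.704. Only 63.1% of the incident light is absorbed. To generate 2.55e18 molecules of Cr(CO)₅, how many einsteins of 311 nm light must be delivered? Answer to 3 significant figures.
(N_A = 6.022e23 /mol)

9.53e-6 einstein

Product: 2.55e18 / 6.022e23 = 4.234e-6 mol.
Photons that must be absorbed: 4.234e-6 / 0.704 = 6.014e-6 mol.
Incident photons needed: 6.014e-6 / 0.631 = 9.531e-6 mol.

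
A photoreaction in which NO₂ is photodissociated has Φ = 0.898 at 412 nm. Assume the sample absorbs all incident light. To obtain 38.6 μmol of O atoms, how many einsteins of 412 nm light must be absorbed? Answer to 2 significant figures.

Product: 38.6 μmol = 3.86×10⁻⁵ mol.
Photons that must be absorbed: 3.86×10⁻⁵ / 0.898 = 4.298×10⁻⁵ mol.

4.3×10⁻⁵ einstein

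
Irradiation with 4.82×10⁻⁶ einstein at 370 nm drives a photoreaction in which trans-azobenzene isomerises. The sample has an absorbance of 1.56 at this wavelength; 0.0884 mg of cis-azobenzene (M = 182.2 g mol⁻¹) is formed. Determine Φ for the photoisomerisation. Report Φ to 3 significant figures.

Φ = 0.104

Product: 0.0884 mg / 182.2 g mol⁻¹ = 4.852×10⁻⁷ mol.
Fraction absorbed: 1 − 10^(−1.56) = 0.9725.
Photons absorbed: 0.9725 × 4.82×10⁻⁶ = 4.687×10⁻⁶ mol.
Φ = 4.852×10⁻⁷ mol / 4.687×10⁻⁶ mol photons = 0.104.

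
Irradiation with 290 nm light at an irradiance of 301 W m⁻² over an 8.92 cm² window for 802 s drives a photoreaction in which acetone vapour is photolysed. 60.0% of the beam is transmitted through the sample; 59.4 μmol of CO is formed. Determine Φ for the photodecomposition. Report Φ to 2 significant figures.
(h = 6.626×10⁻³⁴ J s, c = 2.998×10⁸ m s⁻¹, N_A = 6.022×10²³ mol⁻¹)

Φ = 0.28

Product: 59.4 μmol = 5.94×10⁻⁵ mol.
Photon energy at 290 nm: hc/λ = (6.626×10⁻³⁴)(2.998×10⁸)/(290×10⁻⁹) = 6.850×10⁻¹⁹ J.
Energy delivered: (301 W m⁻²)(8.92×10⁻⁴ m²)(802 s) = 215.3 J.
Photons incident: 215.3 / 6.850×10⁻¹⁹ = 3.143×10²⁰, i.e. 3.143×10²⁰/6.022×10²³ = 5.219×10⁻⁴ mol.
Fraction absorbed: 1 − 60.0/100 = 0.4000.
Photons absorbed: 0.4000 × 5.219×10⁻⁴ = 2.088×10⁻⁴ mol.
Φ = 5.94×10⁻⁵ mol / 2.088×10⁻⁴ mol photons = 0.28.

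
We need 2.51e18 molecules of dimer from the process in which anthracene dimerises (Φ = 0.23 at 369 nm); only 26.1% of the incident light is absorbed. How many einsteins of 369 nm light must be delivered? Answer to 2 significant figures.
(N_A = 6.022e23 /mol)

Product: 2.51e18 / 6.022e23 = 4.168e-6 mol.
Photons that must be absorbed: 4.168e-6 / 0.23 = 1.812e-5 mol.
Incident photons needed: 1.812e-5 / 0.261 = 6.943e-5 mol.

6.9e-5 einstein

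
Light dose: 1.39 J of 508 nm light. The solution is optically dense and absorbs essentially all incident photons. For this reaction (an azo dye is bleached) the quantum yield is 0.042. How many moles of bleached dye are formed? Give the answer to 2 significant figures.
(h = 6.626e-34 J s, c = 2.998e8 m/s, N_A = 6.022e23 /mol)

Photon energy at 508 nm: hc/λ = (6.626e-34)(2.998e8)/(508e-9) = 3.910e-19 J.
Photons incident: 1.39 / 3.910e-19 = 3.555e18, i.e. 3.555e18/6.022e23 = 5.903e-6 mol.
Product: Φ × n_abs = 0.042 × 5.903e-6 = 2.479e-7 mol.

2.5e-7 mol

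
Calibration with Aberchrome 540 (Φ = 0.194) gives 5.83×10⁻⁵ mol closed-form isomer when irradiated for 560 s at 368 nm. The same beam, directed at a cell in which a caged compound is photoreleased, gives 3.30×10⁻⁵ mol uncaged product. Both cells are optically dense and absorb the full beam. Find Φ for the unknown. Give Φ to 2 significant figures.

Photons absorbed by the actinometer: 5.83×10⁻⁵ / 0.194 = 3.005×10⁻⁴ mol.
Φ(unknown) = 3.30×10⁻⁵ / 3.005×10⁻⁴ = 0.11.

Φ = 0.11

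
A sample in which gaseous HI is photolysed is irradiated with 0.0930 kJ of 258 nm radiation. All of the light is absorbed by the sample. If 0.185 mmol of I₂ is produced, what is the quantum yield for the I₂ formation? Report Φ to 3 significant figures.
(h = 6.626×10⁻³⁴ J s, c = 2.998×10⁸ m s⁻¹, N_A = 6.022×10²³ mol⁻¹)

Product: 0.185 mmol = 1.85×10⁻⁴ mol.
Photon energy at 258 nm: hc/λ = (6.626×10⁻³⁴)(2.998×10⁸)/(258×10⁻⁹) = 7.700×10⁻¹⁹ J.
Incident energy: 0.0930 kJ = 93.0 J.
Photons incident: 93.0 / 7.700×10⁻¹⁹ = 1.208×10²⁰, i.e. 1.208×10²⁰/6.022×10²³ = 2.006×10⁻⁴ mol.
Φ = 1.85×10⁻⁴ mol / 2.006×10⁻⁴ mol photons = 0.922.

Φ = 0.922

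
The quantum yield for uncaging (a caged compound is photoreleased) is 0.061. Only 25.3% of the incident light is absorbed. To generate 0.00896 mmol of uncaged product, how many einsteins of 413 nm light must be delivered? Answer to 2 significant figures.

Product: 0.00896 mmol = 8.96×10⁻⁶ mol.
Photons that must be absorbed: 8.96×10⁻⁶ / 0.061 = 1.469×10⁻⁴ mol.
Incident photons needed: 1.469×10⁻⁴ / 0.253 = 5.806×10⁻⁴ mol.

5.8×10⁻⁴ einstein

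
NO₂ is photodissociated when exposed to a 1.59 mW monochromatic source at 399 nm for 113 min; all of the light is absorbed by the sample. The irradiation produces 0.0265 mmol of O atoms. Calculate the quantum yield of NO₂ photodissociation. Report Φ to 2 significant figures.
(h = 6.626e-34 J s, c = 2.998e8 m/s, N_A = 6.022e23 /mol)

Product: 0.0265 mmol = 2.65e-5 mol.
Photon energy at 399 nm: hc/λ = (6.626e-34)(2.998e8)/(399e-9) = 4.979e-19 J.
Energy delivered: (1.59 mW)(6780 s) = 10.78 J.
Photons incident: 10.78 / 4.979e-19 = 2.165e19, i.e. 2.165e19/6.022e23 = 3.595e-5 mol.
Φ = 2.65e-5 mol / 3.595e-5 mol photons = 0.74.

Φ = 0.74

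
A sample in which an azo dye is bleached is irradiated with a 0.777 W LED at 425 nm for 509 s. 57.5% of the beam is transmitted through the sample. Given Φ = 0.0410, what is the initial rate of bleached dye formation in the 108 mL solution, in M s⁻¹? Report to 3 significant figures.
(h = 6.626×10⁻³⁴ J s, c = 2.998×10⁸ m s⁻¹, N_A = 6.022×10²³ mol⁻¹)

Photon energy at 425 nm: hc/λ = (6.626×10⁻³⁴)(2.998×10⁸)/(425×10⁻⁹) = 4.674×10⁻¹⁹ J.
Energy delivered: (0.777 W)(509 s) = 395.5 J.
Photons incident: 395.5 / 4.674×10⁻¹⁹ = 8.462×10²⁰, i.e. 8.462×10²⁰/6.022×10²³ = 0.001405 mol.
Fraction absorbed: 1 − 57.5/100 = 0.4250.
Photons absorbed: 0.4250 × 0.001405 = 5.971×10⁻⁴ mol.
Product formed: 0.0410 × 5.971×10⁻⁴ = 2.448×10⁻⁵ mol.
Rate: 2.448×10⁻⁵ mol / (509 s × 0.108 L) = 4.45×10⁻⁷ M s⁻¹.

4.45×10⁻⁷ M s⁻¹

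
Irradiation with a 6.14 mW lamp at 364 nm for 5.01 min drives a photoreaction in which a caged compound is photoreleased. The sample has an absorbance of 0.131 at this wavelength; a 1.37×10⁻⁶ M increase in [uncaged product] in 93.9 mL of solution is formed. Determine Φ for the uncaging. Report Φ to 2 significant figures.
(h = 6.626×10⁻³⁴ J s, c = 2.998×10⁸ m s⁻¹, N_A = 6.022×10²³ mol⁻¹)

Φ = 0.088

Product: (1.37×10⁻⁶ M)(0.0939 L) = 1.286×10⁻⁷ mol.
Photon energy at 364 nm: hc/λ = (6.626×10⁻³⁴)(2.998×10⁸)/(364×10⁻⁹) = 5.457×10⁻¹⁹ J.
Energy delivered: (6.14 mW)(300.6 s) = 1.846 J.
Photons incident: 1.846 / 5.457×10⁻¹⁹ = 3.383×10¹⁸, i.e. 3.383×10¹⁸/6.022×10²³ = 5.618×10⁻⁶ mol.
Fraction absorbed: 1 − 10^(−0.131) = 0.2604.
Photons absorbed: 0.2604 × 5.618×10⁻⁶ = 1.463×10⁻⁶ mol.
Φ = 1.286×10⁻⁷ mol / 1.463×10⁻⁶ mol photons = 0.088.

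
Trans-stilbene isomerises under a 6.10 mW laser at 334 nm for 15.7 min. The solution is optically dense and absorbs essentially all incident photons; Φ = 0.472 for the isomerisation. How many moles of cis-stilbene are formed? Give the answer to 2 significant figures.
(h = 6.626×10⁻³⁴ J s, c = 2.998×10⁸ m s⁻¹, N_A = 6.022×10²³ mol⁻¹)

7.6×10⁻⁶ mol

Photon energy at 334 nm: hc/λ = (6.626×10⁻³⁴)(2.998×10⁸)/(334×10⁻⁹) = 5.948×10⁻¹⁹ J.
Energy delivered: (6.10 mW)(942 s) = 5.746 J.
Photons incident: 5.746 / 5.948×10⁻¹⁹ = 9.660×10¹⁸, i.e. 9.660×10¹⁸/6.022×10²³ = 1.604×10⁻⁵ mol.
Product: Φ × n_abs = 0.472 × 1.604×10⁻⁵ = 7.571×10⁻⁶ mol.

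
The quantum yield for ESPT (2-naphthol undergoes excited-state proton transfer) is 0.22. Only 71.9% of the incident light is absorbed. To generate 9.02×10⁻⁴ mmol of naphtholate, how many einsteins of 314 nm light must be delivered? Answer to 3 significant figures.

Product: 9.02×10⁻⁴ mmol = 9.02×10⁻⁷ mol.
Photons that must be absorbed: 9.02×10⁻⁷ / 0.22 = 4.100×10⁻⁶ mol.
Incident photons needed: 4.100×10⁻⁶ / 0.719 = 5.702×10⁻⁶ mol.

5.70×10⁻⁶ einstein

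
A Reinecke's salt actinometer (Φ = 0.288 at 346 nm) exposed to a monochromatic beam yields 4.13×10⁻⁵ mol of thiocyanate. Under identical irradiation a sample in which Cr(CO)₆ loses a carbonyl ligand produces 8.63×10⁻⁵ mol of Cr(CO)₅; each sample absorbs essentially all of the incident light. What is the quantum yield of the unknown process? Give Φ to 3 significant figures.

Photons absorbed by the actinometer: 4.13×10⁻⁵ / 0.288 = 1.434×10⁻⁴ mol.
Φ(unknown) = 8.63×10⁻⁵ / 1.434×10⁻⁴ = 0.602.

Φ = 0.602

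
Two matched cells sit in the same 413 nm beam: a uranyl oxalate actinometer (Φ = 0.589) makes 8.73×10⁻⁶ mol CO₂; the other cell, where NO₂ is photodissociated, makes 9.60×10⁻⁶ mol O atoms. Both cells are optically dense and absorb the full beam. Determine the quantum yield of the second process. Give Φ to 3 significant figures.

Photons absorbed by the actinometer: 8.73×10⁻⁶ / 0.589 = 1.482×10⁻⁵ mol.
Φ(unknown) = 9.60×10⁻⁶ / 1.482×10⁻⁵ = 0.648.

Φ = 0.648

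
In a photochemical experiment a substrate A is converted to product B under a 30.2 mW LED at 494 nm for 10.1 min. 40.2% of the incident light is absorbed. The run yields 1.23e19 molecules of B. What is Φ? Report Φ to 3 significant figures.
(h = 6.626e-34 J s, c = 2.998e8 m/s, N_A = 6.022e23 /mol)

Φ = 0.672

Product: 1.23e19 / 6.022e23 = 2.043e-5 mol.
Photon energy at 494 nm: hc/λ = (6.626e-34)(2.998e8)/(494e-9) = 4.021e-19 J.
Energy delivered: (30.2 mW)(606 s) = 18.30 J.
Photons incident: 18.30 / 4.021e-19 = 4.551e19, i.e. 4.551e19/6.022e23 = 7.557e-5 mol.
Photons absorbed: 0.402 × 7.557e-5 = 3.038e-5 mol.
Φ = 2.043e-5 mol / 3.038e-5 mol photons = 0.672.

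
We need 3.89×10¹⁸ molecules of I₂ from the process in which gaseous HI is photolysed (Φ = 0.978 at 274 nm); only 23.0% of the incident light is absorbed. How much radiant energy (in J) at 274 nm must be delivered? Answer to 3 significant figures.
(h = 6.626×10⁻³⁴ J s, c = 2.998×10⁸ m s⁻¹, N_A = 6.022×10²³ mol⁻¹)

Product: 3.89×10¹⁸ / 6.022×10²³ = 6.460×10⁻⁶ mol.
Photons that must be absorbed: 6.460×10⁻⁶ / 0.978 = 6.605×10⁻⁶ mol.
Incident photons needed: 6.605×10⁻⁶ / 0.230 = 2.872×10⁻⁵ mol.
Photon energy: hc/λ = 7.250×10⁻¹⁹ J; per mole, 4.366×10⁵ J mol⁻¹.
Energy required: 2.872×10⁻⁵ × 4.366×10⁵ = 12.5 J.

12.5 J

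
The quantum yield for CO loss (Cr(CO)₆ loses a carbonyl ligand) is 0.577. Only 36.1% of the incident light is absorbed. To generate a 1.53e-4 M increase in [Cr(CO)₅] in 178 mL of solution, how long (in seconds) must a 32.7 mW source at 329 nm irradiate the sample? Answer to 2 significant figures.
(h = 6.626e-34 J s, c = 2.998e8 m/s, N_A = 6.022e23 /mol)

Product: (1.53e-4 M)(0.178 L) = 2.723e-5 mol.
Photons that must be absorbed: 2.723e-5 / 0.577 = 4.719e-5 mol.
Incident photons needed: 4.719e-5 / 0.361 = 1.307e-4 mol.
Photon energy: hc/λ = 6.038e-19 J; per mole, 3.636e5 J mol⁻¹.
Energy required: 1.307e-4 × 3.636e5 = 47.52 J.
Time: 47.52 J / 0.0327 W = 1500 s.

t ≈ 1500 s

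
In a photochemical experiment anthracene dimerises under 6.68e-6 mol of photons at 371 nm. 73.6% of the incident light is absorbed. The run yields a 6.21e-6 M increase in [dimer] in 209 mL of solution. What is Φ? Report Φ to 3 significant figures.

Φ = 0.264

Product: (6.21e-6 M)(0.209 L) = 1.298e-6 mol.
Photons absorbed: 0.736 × 6.68e-6 = 4.916e-6 mol.
Φ = 1.298e-6 mol / 4.916e-6 mol photons = 0.264.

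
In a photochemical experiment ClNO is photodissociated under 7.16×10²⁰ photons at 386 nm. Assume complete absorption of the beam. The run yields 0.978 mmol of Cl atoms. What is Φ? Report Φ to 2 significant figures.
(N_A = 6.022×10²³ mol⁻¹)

Φ = 0.82

Product: 0.978 mmol = 9.78×10⁻⁴ mol.
Moles of photons: 7.16×10²⁰ / 6.022×10²³ = 0.001189 mol.
Φ = 9.78×10⁻⁴ mol / 0.001189 mol photons = 0.82.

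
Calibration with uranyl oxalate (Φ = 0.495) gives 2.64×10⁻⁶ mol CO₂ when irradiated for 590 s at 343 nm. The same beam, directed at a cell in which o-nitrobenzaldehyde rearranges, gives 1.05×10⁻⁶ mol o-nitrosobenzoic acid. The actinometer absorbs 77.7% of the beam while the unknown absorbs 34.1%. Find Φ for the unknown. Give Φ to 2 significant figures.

Φ = 0.45

Photons absorbed by the actinometer: 2.64×10⁻⁶ / 0.495 = 5.333×10⁻⁶ mol.
Incident flux: 5.333×10⁻⁶ / 0.777 = 6.864×10⁻⁶ einstein.
Absorbed by unknown: 0.341 × 6.864×10⁻⁶ = 2.341×10⁻⁶ mol.
Φ(unknown) = 1.05×10⁻⁶ / 2.341×10⁻⁶ = 0.45.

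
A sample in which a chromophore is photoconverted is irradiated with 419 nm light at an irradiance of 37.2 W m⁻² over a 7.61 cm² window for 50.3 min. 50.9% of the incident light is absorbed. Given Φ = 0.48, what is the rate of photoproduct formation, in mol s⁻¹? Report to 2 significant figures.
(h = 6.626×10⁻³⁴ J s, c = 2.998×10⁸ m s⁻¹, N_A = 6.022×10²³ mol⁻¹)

Photon energy at 419 nm: hc/λ = (6.626×10⁻³⁴)(2.998×10⁸)/(419×10⁻⁹) = 4.741×10⁻¹⁹ J.
Energy delivered: (37.2 W m⁻²)(7.61×10⁻⁴ m²)(3018 s) = 85.44 J.
Photons incident: 85.44 / 4.741×10⁻¹⁹ = 1.802×10²⁰, i.e. 1.802×10²⁰/6.022×10²³ = 2.992×10⁻⁴ mol.
Photons absorbed: 0.509 × 2.992×10⁻⁴ = 1.523×10⁻⁴ mol.
Product formed: 0.48 × 1.523×10⁻⁴ = 7.310×10⁻⁵ mol.
Rate: 7.310×10⁻⁵ / 3018 s = 2.4×10⁻⁸ mol s⁻¹.

2.4×10⁻⁸ mol s⁻¹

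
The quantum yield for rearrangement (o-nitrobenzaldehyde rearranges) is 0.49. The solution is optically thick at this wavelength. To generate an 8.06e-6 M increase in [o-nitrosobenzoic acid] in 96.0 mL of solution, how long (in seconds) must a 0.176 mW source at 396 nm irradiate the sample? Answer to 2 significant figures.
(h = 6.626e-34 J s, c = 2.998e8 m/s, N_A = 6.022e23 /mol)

Product: (8.06e-6 M)(0.096 L) = 7.738e-7 mol.
Photons that must be absorbed: 7.738e-7 / 0.49 = 1.579e-6 mol.
Photon energy: hc/λ = 5.016e-19 J; per mole, 3.021e5 J mol⁻¹.
Energy required: 1.579e-6 × 3.021e5 = 0.4770 J.
Time: 0.4770 J / 0.000176 W = 2700 s.

t ≈ 2700 s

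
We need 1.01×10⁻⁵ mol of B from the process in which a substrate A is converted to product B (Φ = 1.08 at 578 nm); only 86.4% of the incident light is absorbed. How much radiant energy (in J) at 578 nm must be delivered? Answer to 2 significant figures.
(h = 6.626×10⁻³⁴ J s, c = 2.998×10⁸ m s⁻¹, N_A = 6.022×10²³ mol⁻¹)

Photons that must be absorbed: 1.01×10⁻⁵ / 1.08 = 9.352×10⁻⁶ mol.
Incident photons needed: 9.352×10⁻⁶ / 0.864 = 1.082×10⁻⁵ mol.
Photon energy: hc/λ = 3.437×10⁻¹⁹ J; per mole, 2.070×10⁵ J mol⁻¹.
Energy required: 1.082×10⁻⁵ × 2.070×10⁵ = 2.2 J.

2.2 J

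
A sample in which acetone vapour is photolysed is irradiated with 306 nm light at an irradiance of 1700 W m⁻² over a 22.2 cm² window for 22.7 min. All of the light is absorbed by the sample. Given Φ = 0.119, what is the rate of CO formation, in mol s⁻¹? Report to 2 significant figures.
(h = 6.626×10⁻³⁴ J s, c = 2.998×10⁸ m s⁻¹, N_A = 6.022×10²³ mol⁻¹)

1.1×10⁻⁶ mol s⁻¹

Photon energy at 306 nm: hc/λ = (6.626×10⁻³⁴)(2.998×10⁸)/(306×10⁻⁹) = 6.492×10⁻¹⁹ J.
Energy delivered: (1700 W m⁻²)(22.2×10⁻⁴ m²)(1362 s) = 5140 J.
Photons incident: 5140 / 6.492×10⁻¹⁹ = 7.917×10²¹, i.e. 7.917×10²¹/6.022×10²³ = 0.01315 mol.
Product formed: 0.119 × 0.01315 = 0.001565 mol.
Rate: 0.001565 / 1362 s = 1.1×10⁻⁶ mol s⁻¹.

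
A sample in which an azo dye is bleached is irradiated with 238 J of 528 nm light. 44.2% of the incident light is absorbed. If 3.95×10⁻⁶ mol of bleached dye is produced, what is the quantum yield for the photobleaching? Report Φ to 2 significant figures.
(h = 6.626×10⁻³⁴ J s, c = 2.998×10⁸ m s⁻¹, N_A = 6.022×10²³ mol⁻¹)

Photon energy at 528 nm: hc/λ = (6.626×10⁻³⁴)(2.998×10⁸)/(528×10⁻⁹) = 3.762×10⁻¹⁹ J.
Photons incident: 238 / 3.762×10⁻¹⁹ = 6.326×10²⁰, i.e. 6.326×10²⁰/6.022×10²³ = 0.001050 mol.
Photons absorbed: 0.442 × 0.001050 = 4.641×10⁻⁴ mol.
Φ = 3.95×10⁻⁶ mol / 4.641×10⁻⁴ mol photons = 0.0085.

Φ = 0.0085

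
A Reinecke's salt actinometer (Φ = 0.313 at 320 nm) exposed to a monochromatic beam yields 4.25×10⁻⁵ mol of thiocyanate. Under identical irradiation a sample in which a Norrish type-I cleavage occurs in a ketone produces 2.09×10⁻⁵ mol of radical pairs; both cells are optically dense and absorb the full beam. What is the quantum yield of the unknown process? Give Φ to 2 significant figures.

Photons absorbed by the actinometer: 4.25×10⁻⁵ / 0.313 = 1.358×10⁻⁴ mol.
Φ(unknown) = 2.09×10⁻⁵ / 1.358×10⁻⁴ = 0.15.

Φ = 0.15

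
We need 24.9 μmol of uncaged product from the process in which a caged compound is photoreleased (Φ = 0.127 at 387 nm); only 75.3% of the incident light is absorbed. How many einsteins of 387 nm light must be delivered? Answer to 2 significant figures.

2.6×10⁻⁴ einstein

Product: 24.9 μmol = 2.49×10⁻⁵ mol.
Photons that must be absorbed: 2.49×10⁻⁵ / 0.127 = 1.961×10⁻⁴ mol.
Incident photons needed: 1.961×10⁻⁴ / 0.753 = 2.604×10⁻⁴ mol.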